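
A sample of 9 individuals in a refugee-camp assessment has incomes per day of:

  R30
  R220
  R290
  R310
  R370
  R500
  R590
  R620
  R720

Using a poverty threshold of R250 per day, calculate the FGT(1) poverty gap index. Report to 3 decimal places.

Below z: R30, R220 (q = 2 of N = 9).
Shortfall ratios: (250−30)/250 = 0.8800; (250−220)/250 = 0.1200.
Sum of shortfalls = 1.000000; P₁ averages over all N: 1.000000 / 9 = 0.111.

0.111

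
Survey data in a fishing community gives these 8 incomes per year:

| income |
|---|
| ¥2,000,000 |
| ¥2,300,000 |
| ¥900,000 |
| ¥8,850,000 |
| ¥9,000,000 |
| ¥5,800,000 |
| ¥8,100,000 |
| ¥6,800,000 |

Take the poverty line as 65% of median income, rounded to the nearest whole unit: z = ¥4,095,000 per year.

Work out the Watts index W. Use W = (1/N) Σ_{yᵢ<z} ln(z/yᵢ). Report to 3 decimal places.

Below the line: ¥900,000, ¥2,000,000, ¥2,300,000 (q = 3 of N = 8).
ln(z/y) terms: ln(4095000/900000) = 1.5151; ln(4095000/2000000) = 0.7166; ln(4095000/2300000) = 0.5769.
W = 2.808604 / 8 = 0.351.

0.351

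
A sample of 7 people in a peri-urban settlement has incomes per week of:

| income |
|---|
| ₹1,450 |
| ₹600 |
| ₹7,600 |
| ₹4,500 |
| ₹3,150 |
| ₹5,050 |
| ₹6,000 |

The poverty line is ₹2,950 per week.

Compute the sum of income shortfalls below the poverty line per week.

₹3,850

Below z: ₹600, ₹1,450 (q = 2 of N = 7).
Individual gaps: 2950−600 = 2350; 2950−1450 = 1500.
Aggregate gap = ₹3,850.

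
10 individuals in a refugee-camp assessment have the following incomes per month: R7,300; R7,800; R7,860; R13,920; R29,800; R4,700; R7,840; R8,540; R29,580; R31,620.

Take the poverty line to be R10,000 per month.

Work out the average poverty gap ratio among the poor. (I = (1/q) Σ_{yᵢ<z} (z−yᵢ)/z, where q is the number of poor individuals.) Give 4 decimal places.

0.2660

Below z: R4,700, R7,300, R7,800, R7,840, R7,860, R8,540 (q = 6 of N = 10).
Relative gaps: 0.5300, 0.2700, 0.2200, 0.2160, 0.2140, 0.1460; sum = 1.596000.
I averages over the q = 6 poor units only: 1.596000 / 6 = 0.2660.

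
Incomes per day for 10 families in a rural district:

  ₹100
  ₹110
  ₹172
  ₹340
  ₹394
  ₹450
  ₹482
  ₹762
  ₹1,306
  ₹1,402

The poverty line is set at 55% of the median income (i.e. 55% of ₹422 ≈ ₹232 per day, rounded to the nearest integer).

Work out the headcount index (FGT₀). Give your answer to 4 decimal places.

3 of the 10 families have income below ₹232.
H = 3/10 = 0.3000.

0.3000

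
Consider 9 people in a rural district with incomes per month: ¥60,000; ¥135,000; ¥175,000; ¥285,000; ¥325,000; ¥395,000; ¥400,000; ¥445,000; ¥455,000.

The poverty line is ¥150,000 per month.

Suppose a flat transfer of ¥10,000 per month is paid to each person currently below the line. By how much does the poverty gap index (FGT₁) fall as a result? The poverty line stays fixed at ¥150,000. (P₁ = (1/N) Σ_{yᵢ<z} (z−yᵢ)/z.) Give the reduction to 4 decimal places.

0.0148

Before: below the line — ¥60,000, ¥135,000; poverty gap index (FGT₁) = 0.077778.
After the ¥10,000 transfer: below the line — ¥70,000, ¥145,000; poverty gap index (FGT₁) = 0.062963.
Reduction = 0.077778 − 0.062963 = 0.0148.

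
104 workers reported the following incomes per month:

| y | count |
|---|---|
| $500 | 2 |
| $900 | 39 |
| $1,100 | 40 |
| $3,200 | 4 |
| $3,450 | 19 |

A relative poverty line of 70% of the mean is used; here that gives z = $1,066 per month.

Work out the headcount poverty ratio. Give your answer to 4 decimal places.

41 of the 104 workers have income below $1,066.
H = 41/104 = 0.3942.

0.3942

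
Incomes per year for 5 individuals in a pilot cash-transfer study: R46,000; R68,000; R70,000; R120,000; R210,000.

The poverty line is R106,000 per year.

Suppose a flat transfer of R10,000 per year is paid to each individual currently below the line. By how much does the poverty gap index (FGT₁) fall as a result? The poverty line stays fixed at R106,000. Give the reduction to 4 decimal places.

Before: below the line — R46,000, R68,000, R70,000; poverty gap index (FGT₁) = 0.252830.
After the R10,000 transfer: below the line — R56,000, R78,000, R80,000; poverty gap index (FGT₁) = 0.196226.
Reduction = 0.252830 − 0.196226 = 0.0566.

0.0566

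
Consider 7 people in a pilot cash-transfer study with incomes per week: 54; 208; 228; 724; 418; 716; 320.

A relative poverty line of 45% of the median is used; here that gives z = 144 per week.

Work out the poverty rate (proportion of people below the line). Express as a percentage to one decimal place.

14.3%

1 of the 7 people have income below 144.
H = 1/7 = 14.3%.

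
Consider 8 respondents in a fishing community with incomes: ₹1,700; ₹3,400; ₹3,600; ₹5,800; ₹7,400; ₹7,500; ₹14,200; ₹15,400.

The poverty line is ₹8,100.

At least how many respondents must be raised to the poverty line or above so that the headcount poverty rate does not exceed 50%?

Currently q = 6 of N = 8 are below the line (H = 0.750).
A headcount ratio of at most 50% allows at most ⌊0.50 × 8⌋ = 4 poor respondents.
So at least 6 − 4 = 2 must be lifted.

2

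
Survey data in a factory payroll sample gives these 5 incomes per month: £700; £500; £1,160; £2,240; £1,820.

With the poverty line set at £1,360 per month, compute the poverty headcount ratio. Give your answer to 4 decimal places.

3 of the 5 workers have income below £1,360.
H = 3/5 = 0.6000.

0.6000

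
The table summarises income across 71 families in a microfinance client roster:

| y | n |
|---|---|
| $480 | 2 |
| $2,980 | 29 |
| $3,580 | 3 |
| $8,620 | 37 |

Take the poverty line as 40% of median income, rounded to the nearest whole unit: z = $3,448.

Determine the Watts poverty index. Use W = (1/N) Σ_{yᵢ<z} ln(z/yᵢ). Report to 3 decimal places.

Poor units: 2×$480, 29×$2,980 (q = 31 of N = 71).
Log shortfalls: ln(3448/480) = 1.9718 (×2); ln(3448/2980) = 0.1459 (×29).
W = 8.173788 / 71 = 0.115.

0.115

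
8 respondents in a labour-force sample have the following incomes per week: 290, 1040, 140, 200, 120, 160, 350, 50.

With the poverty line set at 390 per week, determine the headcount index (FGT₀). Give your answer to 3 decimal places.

7 of the 8 respondents have income below 390.
H = 7/8 = 0.875.

0.875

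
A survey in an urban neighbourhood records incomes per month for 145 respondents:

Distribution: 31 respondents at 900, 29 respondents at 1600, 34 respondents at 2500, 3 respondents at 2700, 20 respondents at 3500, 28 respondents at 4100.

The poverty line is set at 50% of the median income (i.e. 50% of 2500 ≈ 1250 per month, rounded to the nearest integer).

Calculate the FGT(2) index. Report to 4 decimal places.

0.0168

Below z: 31×900 (q = 31 of N = 145).
Normalized shortfalls: (1250−900)/1250 = 0.2800 (×31).
Squared: 0.0784 (×31).
Sum = 2.430400; P₂ = 2.430400 / 145 = 0.0168.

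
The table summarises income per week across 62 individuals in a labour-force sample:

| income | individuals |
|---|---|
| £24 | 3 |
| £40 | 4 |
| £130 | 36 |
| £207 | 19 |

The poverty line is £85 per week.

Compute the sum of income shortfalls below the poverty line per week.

£363

Incomes under z: 3×£24, 4×£40 (q = 7 of N = 62).
Individual gaps: 3×(85−24) = 183; 4×(85−40) = 180.
Aggregate gap = £363.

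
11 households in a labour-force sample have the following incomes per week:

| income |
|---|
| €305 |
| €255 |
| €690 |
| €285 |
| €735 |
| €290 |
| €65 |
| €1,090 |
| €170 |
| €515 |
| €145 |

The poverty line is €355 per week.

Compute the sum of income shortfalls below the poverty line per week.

Poor units: €65, €145, €170, €255, €285, €290, €305 (q = 7 of N = 11).
Individual gaps: 355−65 = 290; 355−145 = 210; 355−170 = 185; 355−255 = 100; 355−285 = 70; 355−290 = 65; 355−305 = 50.
Aggregate gap = €970.

€970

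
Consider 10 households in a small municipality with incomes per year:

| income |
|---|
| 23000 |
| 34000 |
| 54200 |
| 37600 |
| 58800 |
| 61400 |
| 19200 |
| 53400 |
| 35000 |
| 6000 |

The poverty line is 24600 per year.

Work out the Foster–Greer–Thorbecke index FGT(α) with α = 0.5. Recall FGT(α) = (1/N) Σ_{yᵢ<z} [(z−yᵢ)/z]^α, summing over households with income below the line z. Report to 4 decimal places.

Below z: 6000, 19200, 23000 (q = 3 of N = 10).
Shortfall ratios: (24600−6000)/24600 = 0.7561; (24600−19200)/24600 = 0.2195; (24600−23000)/24600 = 0.0650.
Raised to α = 0.5: 0.86954; 0.46852; 0.25503.
Sum = 1.593091; FGT(0.5) = 1.593091 / 10 = 0.1593.

0.1593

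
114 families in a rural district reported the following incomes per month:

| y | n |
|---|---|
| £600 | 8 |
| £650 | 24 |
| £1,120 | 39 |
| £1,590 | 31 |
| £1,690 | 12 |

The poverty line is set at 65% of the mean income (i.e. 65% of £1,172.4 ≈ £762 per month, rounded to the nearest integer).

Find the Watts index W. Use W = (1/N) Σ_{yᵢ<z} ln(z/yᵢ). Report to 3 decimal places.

Poor units: 8×£600, 24×£650 (q = 32 of N = 114).
Log shortfalls: ln(762/600) = 0.2390 (×8); ln(762/650) = 0.1590 (×24).
W = 5.727516 / 114 = 0.050.

0.050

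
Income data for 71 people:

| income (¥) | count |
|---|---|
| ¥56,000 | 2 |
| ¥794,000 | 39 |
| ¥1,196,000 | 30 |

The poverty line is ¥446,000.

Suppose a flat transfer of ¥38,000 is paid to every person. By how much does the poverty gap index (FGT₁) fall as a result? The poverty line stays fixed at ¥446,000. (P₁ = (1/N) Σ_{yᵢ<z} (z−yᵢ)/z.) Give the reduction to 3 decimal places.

0.002

Before: below the line — 2×¥56,000; poverty gap index (FGT₁) = 0.02463.
After the ¥38,000 transfer: below the line — 2×¥94,000; poverty gap index (FGT₁) = 0.02223.
Reduction = 0.02463 − 0.02223 = 0.002.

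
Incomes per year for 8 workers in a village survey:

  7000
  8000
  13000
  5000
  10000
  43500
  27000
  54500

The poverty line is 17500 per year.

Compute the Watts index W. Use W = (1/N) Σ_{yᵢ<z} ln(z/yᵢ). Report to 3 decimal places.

Poor units: 5000, 7000, 8000, 10000, 13000 (q = 5 of N = 8).
Log gaps: ln(17500/5000) = 1.2528; ln(17500/7000) = 0.9163; ln(17500/8000) = 0.7828; ln(17500/10000) = 0.5596; ln(17500/13000) = 0.2973.
W = 3.808680 / 8 = 0.476.

0.476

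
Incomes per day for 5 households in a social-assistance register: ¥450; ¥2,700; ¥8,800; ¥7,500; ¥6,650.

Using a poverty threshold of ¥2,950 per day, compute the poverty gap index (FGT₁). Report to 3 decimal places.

Below z: ¥450, ¥2,700 (q = 2 of N = 5).
Normalized shortfalls: (2950−450)/2950 = 0.8475; (2950−2700)/2950 = 0.0847.
Σ = 0.932203. Dividing by the full population N = 5 gives P₁ = 0.186.

0.186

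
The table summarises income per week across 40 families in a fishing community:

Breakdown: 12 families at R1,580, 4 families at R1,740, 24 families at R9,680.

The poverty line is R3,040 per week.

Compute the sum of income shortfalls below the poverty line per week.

R22,720

Poor units: 12×R1,580, 4×R1,740 (q = 16 of N = 40).
Individual gaps: 12×(3040−1580) = 17520; 4×(3040−1740) = 5200.
Aggregate gap = R22,720.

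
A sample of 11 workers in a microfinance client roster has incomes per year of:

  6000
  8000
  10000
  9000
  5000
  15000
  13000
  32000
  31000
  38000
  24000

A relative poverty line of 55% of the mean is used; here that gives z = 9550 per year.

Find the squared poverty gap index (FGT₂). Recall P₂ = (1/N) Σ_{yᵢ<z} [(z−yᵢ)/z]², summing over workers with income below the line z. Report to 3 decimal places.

0.036

Below the line: 5000, 6000, 8000, 9000 (q = 4 of N = 11).
Normalized shortfalls: (9550−5000)/9550 = 0.4764; (9550−6000)/9550 = 0.3717; (9550−8000)/9550 = 0.1623; (9550−9000)/9550 = 0.0576.
Squared: 0.2270; 0.1382; 0.0263; 0.0033.
Sum = 0.394836; P₂ = 0.394836 / 11 = 0.036.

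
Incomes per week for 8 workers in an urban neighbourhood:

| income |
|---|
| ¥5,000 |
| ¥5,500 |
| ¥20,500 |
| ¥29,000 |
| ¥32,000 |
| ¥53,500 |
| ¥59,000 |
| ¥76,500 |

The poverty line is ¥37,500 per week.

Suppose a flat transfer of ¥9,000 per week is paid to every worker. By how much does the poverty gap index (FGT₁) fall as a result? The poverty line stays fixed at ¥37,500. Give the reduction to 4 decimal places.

0.1367

Before: below the line — ¥5,000, ¥5,500, ¥20,500, ¥29,000, ¥32,000; poverty gap index (FGT₁) = 0.318333.
After the ¥9,000 transfer: below the line — ¥14,000, ¥14,500, ¥29,500; poverty gap index (FGT₁) = 0.181667.
Reduction = 0.318333 − 0.181667 = 0.1367.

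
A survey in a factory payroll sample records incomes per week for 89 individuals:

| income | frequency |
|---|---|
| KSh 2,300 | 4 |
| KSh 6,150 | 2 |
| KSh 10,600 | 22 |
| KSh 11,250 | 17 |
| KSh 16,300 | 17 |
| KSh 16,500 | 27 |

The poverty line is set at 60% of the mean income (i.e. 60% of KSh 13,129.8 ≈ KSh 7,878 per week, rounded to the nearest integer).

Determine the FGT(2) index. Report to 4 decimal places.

0.0236

Below z: 4×KSh 2,300, 2×KSh 6,150 (q = 6 of N = 89).
Normalized shortfalls: (7878−2300)/7878 = 0.7080 (×4); (7878−6150)/7878 = 0.2193 (×2).
Squared: 0.5013 (×4); 0.0481 (×2).
Sum = 2.101551; P₂ = 2.101551 / 89 = 0.0236.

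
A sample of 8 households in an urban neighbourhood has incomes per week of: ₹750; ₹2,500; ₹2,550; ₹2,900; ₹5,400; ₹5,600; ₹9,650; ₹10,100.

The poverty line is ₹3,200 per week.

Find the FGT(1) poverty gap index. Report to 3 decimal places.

0.160

Poor units: ₹750, ₹2,500, ₹2,550, ₹2,900 (q = 4 of N = 8).
Shortfall ratios: (3200−750)/3200 = 0.7656; (3200−2500)/3200 = 0.2188; (3200−2550)/3200 = 0.2031; (3200−2900)/3200 = 0.0938.
Sum of shortfalls = 1.281250; P₁ averages over all N: 1.281250 / 8 = 0.160.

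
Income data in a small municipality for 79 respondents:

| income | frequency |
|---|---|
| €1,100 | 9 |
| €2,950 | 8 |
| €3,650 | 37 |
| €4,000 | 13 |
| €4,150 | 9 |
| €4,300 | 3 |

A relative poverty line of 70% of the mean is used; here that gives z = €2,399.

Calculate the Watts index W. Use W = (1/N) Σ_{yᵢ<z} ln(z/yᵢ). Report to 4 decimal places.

0.0888

Below the line: 9×€1,100 (q = 9 of N = 79).
Log shortfalls: ln(2399/1100) = 0.7797 (×9).
W = 7.017676 / 79 = 0.0888.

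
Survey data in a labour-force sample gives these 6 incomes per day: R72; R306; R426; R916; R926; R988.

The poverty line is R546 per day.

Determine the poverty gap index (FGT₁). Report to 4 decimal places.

0.2546

Below the line: R72, R306, R426 (q = 3 of N = 6).
Gap ratios (z−y)/z: (546−72)/546 = 0.8681; (546−306)/546 = 0.4396; (546−426)/546 = 0.2198.
Sum of shortfalls = 1.527473; P₁ averages over all N: 1.527473 / 6 = 0.2546.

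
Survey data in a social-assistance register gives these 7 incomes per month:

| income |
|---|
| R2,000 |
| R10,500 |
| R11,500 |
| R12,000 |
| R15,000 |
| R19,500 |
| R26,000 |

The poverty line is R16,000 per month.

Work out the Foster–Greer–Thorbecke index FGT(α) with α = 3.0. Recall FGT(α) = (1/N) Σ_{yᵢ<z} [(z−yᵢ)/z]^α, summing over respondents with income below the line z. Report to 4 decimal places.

0.1070

Poor units: R2,000, R10,500, R11,500, R12,000, R15,000 (q = 5 of N = 7).
Shortfall ratios: (16000−2000)/16000 = 0.8750; (16000−10500)/16000 = 0.3438; (16000−11500)/16000 = 0.2812; (16000−12000)/16000 = 0.2500; (16000−15000)/16000 = 0.0625.
Raised to α = 3.0: 0.66992; 0.04062; 0.02225; 0.01562; 0.00024.
Sum = 0.748657; FGT(3.0) = 0.748657 / 7 = 0.1070.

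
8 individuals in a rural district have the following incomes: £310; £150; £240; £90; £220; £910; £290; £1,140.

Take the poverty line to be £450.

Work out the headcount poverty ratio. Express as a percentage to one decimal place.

75.0%

6 of the 8 individuals have income below £450.
H = 6/8 = 75.0%.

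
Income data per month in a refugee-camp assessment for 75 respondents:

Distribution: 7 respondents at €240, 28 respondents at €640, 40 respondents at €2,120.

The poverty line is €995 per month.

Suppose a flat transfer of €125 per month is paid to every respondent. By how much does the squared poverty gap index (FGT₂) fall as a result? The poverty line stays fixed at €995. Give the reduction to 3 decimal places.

Before: below the line — 7×€240, 28×€640; squared poverty gap index (FGT₂) = 0.10126.
After the €125 transfer: below the line — 7×€365, 28×€765; squared poverty gap index (FGT₂) = 0.05737.
Reduction = 0.10126 − 0.05737 = 0.044.

0.044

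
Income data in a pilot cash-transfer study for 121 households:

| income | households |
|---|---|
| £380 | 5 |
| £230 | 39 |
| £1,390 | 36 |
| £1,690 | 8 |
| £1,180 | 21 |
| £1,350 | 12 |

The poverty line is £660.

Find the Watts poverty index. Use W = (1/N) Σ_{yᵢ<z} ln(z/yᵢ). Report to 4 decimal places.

Below the line: 39×£230, 5×£380 (q = 44 of N = 121).
Log gaps: ln(660/230) = 1.0542 (×39); ln(660/380) = 0.5521 (×5).
W = 43.872603 / 121 = 0.3626.

0.3626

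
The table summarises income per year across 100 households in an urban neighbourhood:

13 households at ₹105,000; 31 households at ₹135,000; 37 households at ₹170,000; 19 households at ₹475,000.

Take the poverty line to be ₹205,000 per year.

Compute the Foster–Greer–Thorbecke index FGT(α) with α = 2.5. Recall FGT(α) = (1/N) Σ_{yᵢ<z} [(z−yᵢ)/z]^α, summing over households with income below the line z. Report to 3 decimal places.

Poor units: 13×₹105,000, 31×₹135,000, 37×₹170,000 (q = 81 of N = 100).
Normalized shortfalls: (205000−105000)/205000 = 0.4878 (×13); (205000−135000)/205000 = 0.3415 (×31); (205000−170000)/205000 = 0.1707 (×37).
Raised to α = 2.5: 0.16619 (×13); 0.06813 (×31); 0.01204 (×37).
Sum = 4.718302; FGT(2.5) = 4.718302 / 100 = 0.047.

0.047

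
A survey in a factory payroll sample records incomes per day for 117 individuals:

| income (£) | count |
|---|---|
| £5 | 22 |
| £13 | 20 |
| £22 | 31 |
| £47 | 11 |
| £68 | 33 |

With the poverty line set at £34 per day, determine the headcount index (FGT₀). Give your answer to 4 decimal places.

0.6239

73 of the 117 individuals have income below £34.
H = 73/117 = 0.6239.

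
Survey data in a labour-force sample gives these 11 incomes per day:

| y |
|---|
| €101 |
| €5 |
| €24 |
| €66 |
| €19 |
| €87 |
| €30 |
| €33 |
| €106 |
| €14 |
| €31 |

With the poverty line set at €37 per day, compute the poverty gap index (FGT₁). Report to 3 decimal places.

Below z: €5, €14, €19, €24, €30, €31, €33 (q = 7 of N = 11).
Relative gaps: (37−5)/37 = 0.8649; (37−14)/37 = 0.6216; (37−19)/37 = 0.4865; (37−24)/37 = 0.3514; (37−30)/37 = 0.1892; (37−31)/37 = 0.1622; (37−33)/37 = 0.1081.
Σ = 2.783784. Dividing by the full population N = 11 gives P₁ = 0.253.

0.253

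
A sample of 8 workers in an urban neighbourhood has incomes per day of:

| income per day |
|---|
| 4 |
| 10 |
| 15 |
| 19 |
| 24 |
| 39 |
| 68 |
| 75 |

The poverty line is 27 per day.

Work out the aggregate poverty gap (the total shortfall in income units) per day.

Poor units: 4, 10, 15, 19, 24 (q = 5 of N = 8).
Individual gaps: 27−4 = 23; 27−10 = 17; 27−15 = 12; 27−19 = 8; 27−24 = 3.
Aggregate gap = 63.

63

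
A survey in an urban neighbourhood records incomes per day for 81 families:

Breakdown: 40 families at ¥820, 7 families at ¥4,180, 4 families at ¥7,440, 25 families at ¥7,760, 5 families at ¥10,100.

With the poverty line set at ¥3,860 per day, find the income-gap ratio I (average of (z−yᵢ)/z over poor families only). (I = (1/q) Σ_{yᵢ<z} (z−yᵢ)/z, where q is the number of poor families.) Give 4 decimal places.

Poor units: 40×¥820 (q = 40 of N = 81).
Shortfall ratios (z−y)/z: 0.7876 (×40); sum = 31.502591.
I averages over the q = 40 poor units only: 31.502591 / 40 = 0.7876.

0.7876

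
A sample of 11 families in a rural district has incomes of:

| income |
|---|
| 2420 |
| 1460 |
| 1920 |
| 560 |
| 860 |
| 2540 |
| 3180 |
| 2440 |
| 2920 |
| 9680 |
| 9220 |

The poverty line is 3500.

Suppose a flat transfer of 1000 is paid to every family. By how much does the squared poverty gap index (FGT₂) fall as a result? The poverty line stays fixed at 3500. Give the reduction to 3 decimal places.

Before: below the line — 560, 860, 1460, 1920, 2420, 2440, 2540, 2920, 3180; squared poverty gap index (FGT₂) = 0.19237.
After the 1000 transfer: below the line — 1560, 1860, 2460, 2920, 3420, 3440; squared poverty gap index (FGT₂) = 0.05849.
Reduction = 0.19237 − 0.05849 = 0.134.

0.134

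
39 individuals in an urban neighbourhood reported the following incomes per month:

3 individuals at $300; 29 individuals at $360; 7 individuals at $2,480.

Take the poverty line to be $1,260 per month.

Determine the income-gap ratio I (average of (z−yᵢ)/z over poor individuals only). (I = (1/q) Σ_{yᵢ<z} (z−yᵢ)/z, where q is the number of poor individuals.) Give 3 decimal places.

0.719

Poor units: 3×$300, 29×$360 (q = 32 of N = 39).
Relative gaps: 0.7619 (×3), 0.7143 (×29); sum = 23.000000.
I averages over the q = 32 poor units only: 23.000000 / 32 = 0.719.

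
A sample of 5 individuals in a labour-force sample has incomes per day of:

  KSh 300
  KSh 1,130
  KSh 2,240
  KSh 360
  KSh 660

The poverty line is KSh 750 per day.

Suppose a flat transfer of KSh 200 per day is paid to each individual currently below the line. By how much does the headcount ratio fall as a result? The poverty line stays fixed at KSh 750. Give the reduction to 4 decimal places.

Before: below the line — KSh 300, KSh 360, KSh 660; headcount ratio = 0.600000.
After the KSh 200 transfer: below the line — KSh 500, KSh 560; headcount ratio = 0.400000.
Reduction = 0.600000 − 0.400000 = 0.2000.

0.2000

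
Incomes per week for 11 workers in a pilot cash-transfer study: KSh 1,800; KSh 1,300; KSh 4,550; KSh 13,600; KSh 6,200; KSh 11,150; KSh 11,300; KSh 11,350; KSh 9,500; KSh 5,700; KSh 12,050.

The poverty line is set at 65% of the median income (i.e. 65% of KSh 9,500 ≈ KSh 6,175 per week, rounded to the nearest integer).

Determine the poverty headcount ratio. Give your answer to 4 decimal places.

0.3636

4 of the 11 workers have income below KSh 6,175.
H = 4/11 = 0.3636.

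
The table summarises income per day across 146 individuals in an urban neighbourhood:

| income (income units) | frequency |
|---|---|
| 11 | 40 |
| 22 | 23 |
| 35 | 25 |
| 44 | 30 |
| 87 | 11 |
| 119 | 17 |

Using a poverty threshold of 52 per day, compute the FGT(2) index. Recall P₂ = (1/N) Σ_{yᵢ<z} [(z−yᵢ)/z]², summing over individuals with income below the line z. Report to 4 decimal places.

0.2459

Incomes under z: 40×11, 23×22, 25×35, 30×44 (q = 118 of N = 146).
Relative gaps: (52−11)/52 = 0.7885 (×40); (52−22)/52 = 0.5769 (×23); (52−35)/52 = 0.3269 (×25); (52−44)/52 = 0.1538 (×30).
Squared: 0.6217 (×40); 0.3328 (×23); 0.1069 (×25); 0.0237 (×30).
Sum = 35.904216; P₂ = 35.904216 / 146 = 0.2459.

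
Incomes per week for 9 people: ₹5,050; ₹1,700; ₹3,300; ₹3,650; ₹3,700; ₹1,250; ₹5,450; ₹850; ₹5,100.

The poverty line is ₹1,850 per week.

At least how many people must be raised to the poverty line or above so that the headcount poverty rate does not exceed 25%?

1

Currently q = 3 of N = 9 are below the line (H = 0.333).
A headcount ratio of at most 25% allows at most ⌊0.25 × 9⌋ = 2 poor people.
So at least 3 − 2 = 1 must be lifted.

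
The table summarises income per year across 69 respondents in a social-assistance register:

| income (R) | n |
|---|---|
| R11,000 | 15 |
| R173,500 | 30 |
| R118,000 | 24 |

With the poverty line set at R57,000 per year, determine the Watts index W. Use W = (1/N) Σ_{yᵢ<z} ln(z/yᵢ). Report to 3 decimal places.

0.358

Poor units: 15×R11,000 (q = 15 of N = 69).
Log gaps: ln(57000/11000) = 1.6452 (×15).
W = 24.677340 / 69 = 0.358.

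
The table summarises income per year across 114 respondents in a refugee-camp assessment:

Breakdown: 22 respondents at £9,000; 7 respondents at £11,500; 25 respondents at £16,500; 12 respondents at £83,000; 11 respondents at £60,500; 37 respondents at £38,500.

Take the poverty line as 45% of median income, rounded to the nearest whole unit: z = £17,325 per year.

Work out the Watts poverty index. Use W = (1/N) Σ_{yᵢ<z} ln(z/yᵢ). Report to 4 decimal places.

Below z: 22×£9,000, 7×£11,500, 25×£16,500 (q = 54 of N = 114).
Log gaps: ln(17325/9000) = 0.6549 (×22); ln(17325/11500) = 0.4098 (×7); ln(17325/16500) = 0.0488 (×25).
W = 18.496750 / 114 = 0.1623.

0.1623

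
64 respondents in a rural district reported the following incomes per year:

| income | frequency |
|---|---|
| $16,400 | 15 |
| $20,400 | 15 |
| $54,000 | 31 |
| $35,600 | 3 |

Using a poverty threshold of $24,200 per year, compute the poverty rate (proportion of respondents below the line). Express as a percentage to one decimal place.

46.9%

30 of the 64 respondents have income below $24,200.
H = 30/64 = 46.9%.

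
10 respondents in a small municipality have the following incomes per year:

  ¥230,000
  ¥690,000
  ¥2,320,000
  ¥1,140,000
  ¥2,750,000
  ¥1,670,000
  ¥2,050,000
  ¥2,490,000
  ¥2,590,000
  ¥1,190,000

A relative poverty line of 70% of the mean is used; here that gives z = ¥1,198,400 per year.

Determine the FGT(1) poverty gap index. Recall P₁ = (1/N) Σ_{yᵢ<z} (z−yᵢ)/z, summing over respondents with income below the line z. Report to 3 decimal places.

0.129

Incomes under z: ¥230,000, ¥690,000, ¥1,140,000, ¥1,190,000 (q = 4 of N = 10).
Gap ratios (z−y)/z: (1198400−230000)/1198400 = 0.8081; (1198400−690000)/1198400 = 0.4242; (1198400−1140000)/1198400 = 0.0487; (1198400−1190000)/1198400 = 0.0070.
Sum of shortfalls = 1.288051; P₁ averages over all N: 1.288051 / 10 = 0.129.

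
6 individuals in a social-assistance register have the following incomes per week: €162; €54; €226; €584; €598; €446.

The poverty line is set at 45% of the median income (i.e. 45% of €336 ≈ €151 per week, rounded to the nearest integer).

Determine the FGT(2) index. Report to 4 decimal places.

0.0688

Incomes under z: €54 (q = 1 of N = 6).
Gap ratios (z−y)/z: (151−54)/151 = 0.6424.
Squared: 0.4127.
Sum = 0.412657; P₂ = 0.412657 / 6 = 0.0688.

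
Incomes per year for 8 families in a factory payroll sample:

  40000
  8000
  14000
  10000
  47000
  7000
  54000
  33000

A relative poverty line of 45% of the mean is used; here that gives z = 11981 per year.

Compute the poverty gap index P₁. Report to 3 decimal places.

Incomes under z: 7000, 8000, 10000 (q = 3 of N = 8).
Shortfall ratios: (11981−7000)/11981 = 0.4157; (11981−8000)/11981 = 0.3323; (11981−10000)/11981 = 0.1653.
Sum of shortfalls = 0.913363; P₁ averages over all N: 0.913363 / 8 = 0.114.

0.114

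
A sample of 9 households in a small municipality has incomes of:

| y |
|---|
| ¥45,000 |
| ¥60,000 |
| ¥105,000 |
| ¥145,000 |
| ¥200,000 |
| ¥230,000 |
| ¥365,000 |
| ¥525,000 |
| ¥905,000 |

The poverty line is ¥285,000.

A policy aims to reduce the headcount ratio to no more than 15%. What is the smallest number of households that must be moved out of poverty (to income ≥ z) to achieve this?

Currently q = 6 of N = 9 are below the line (H = 0.667).
A headcount ratio of at most 15% allows at most ⌊0.15 × 9⌋ = 1 poor households.
So at least 6 − 1 = 5 must be lifted.

5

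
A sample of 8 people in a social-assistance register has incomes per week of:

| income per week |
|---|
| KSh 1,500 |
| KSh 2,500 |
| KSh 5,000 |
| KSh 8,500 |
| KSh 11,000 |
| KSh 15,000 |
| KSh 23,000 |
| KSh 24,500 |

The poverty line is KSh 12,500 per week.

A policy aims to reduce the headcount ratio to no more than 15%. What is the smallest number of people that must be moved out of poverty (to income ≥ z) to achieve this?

4

5 of the 8 people are poor, so H = 5/8 = 0.625.
A headcount ratio of at most 15% allows at most ⌊0.15 × 8⌋ = 1 poor people.
So at least 5 − 1 = 4 must be lifted.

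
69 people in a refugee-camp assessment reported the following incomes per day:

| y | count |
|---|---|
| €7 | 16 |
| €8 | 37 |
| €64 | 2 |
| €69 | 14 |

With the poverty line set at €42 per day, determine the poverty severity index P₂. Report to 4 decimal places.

Incomes under z: 16×€7, 37×€8 (q = 53 of N = 69).
Normalized shortfalls: (42−7)/42 = 0.8333 (×16); (42−8)/42 = 0.8095 (×37).
Squared: 0.6944 (×16); 0.6553 (×37).
Sum = 35.358277; P₂ = 35.358277 / 69 = 0.5124.

0.5124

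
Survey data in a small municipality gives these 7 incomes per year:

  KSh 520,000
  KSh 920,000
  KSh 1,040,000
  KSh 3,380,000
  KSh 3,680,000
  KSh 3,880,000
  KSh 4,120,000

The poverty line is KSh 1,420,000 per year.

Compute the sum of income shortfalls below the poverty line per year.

KSh 1,780,000

Below the line: KSh 520,000, KSh 920,000, KSh 1,040,000 (q = 3 of N = 7).
Individual gaps: 1420000−520000 = 900000; 1420000−920000 = 500000; 1420000−1040000 = 380000.
Aggregate gap = KSh 1,780,000.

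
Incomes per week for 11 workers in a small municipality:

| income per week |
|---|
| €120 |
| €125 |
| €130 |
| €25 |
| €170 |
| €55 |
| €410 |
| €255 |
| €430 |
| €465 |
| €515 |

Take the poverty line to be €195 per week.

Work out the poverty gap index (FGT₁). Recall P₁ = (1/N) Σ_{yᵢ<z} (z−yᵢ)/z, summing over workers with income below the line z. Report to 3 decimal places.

0.254

Incomes under z: €25, €55, €120, €125, €130, €170 (q = 6 of N = 11).
Gap ratios (z−y)/z: (195−25)/195 = 0.8718; (195−55)/195 = 0.7179; (195−120)/195 = 0.3846; (195−125)/195 = 0.3590; (195−130)/195 = 0.3333; (195−170)/195 = 0.1282.
Σ = 2.794872. Dividing by the full population N = 11 gives P₁ = 0.254.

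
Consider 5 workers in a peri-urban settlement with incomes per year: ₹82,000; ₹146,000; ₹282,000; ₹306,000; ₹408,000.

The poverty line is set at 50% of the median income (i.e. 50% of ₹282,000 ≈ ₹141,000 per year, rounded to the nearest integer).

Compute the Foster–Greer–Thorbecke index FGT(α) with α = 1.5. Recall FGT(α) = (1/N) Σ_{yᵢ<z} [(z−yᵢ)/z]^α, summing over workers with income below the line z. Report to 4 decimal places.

Poor units: ₹82,000 (q = 1 of N = 5).
Relative gaps: (141000−82000)/141000 = 0.4184.
Raised to α = 1.5: 0.27068.
Sum = 0.270676; FGT(1.5) = 0.270676 / 5 = 0.0541.

0.0541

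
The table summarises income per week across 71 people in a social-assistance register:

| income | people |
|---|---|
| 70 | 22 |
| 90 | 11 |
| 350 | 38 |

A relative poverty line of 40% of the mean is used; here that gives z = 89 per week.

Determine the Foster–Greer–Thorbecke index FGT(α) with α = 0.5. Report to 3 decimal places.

Below the line: 22×70 (q = 22 of N = 71).
Gap ratios (z−y)/z: (89−70)/89 = 0.2135 (×22).
Raised to α = 0.5: 0.46204 (×22).
Sum = 10.164932; FGT(0.5) = 10.164932 / 71 = 0.143.

0.143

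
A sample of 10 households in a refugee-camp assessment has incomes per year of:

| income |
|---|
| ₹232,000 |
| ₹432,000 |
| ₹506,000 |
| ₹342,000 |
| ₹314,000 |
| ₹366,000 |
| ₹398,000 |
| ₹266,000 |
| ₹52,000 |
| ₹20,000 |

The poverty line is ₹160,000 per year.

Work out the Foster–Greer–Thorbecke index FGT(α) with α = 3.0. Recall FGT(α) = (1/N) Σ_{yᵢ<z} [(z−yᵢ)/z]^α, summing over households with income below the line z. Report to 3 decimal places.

0.098

Below the line: ₹20,000, ₹52,000 (q = 2 of N = 10).
Normalized shortfalls: (160000−20000)/160000 = 0.8750; (160000−52000)/160000 = 0.6750.
Raised to α = 3.0: 0.66992; 0.30755.
Sum = 0.977469; FGT(3.0) = 0.977469 / 10 = 0.098.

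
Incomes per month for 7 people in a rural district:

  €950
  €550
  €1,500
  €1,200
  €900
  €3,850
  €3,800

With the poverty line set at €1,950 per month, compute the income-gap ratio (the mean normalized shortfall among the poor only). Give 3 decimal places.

Incomes under z: €550, €900, €950, €1,200, €1,500 (q = 5 of N = 7).
Shortfall ratios (z−y)/z: 0.7179, 0.5385, 0.5128, 0.3846, 0.2308; sum = 2.384615.
The income-gap ratio divides by q (the poor only): 2.384615 / 5 = 0.477.

0.477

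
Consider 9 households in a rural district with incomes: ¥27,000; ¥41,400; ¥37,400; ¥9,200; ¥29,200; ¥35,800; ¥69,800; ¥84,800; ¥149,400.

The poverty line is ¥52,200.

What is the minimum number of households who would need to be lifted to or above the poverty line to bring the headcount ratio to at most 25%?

4

6 of the 9 households are poor, so H = 6/9 = 0.667.
A headcount ratio of at most 25% allows at most ⌊0.25 × 9⌋ = 2 poor households.
So at least 6 − 2 = 4 must be lifted.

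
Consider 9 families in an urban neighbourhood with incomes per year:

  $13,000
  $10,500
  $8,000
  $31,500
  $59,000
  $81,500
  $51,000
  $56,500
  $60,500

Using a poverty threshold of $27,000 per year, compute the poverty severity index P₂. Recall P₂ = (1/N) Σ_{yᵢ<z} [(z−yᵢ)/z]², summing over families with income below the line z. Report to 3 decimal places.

Incomes under z: $8,000, $10,500, $13,000 (q = 3 of N = 9).
Normalized shortfalls: (27000−8000)/27000 = 0.7037; (27000−10500)/27000 = 0.6111; (27000−13000)/27000 = 0.5185.
Squared: 0.4952; 0.3735; 0.2689.
Sum = 1.137517; P₂ = 1.137517 / 9 = 0.126.

0.126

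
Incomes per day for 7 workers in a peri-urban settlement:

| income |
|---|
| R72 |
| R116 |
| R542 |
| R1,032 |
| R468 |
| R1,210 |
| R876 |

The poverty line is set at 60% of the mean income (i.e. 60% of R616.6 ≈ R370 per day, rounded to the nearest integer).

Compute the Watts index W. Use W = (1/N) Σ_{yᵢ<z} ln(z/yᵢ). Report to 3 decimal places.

0.400

Below the line: R72, R116 (q = 2 of N = 7).
Log shortfalls: ln(370/72) = 1.6368; ln(370/116) = 1.1599.
W = 2.796750 / 7 = 0.400.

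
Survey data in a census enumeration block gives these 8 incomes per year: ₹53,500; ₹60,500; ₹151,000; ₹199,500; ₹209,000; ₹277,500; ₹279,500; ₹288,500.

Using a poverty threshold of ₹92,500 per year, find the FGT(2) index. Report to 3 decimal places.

Below the line: ₹53,500, ₹60,500 (q = 2 of N = 8).
Shortfall ratios: (92500−53500)/92500 = 0.4216; (92500−60500)/92500 = 0.3459.
Squared: 0.1778; 0.1197.
Sum = 0.297443; P₂ = 0.297443 / 8 = 0.037.

0.037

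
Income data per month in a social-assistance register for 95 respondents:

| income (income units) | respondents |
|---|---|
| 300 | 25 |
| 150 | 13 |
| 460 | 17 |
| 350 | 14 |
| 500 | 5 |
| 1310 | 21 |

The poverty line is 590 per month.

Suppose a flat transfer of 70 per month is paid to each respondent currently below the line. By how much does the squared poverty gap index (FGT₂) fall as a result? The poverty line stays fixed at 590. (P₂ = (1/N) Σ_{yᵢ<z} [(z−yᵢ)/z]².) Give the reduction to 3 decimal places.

Before: below the line — 13×150, 25×300, 14×350, 17×460, 5×500; squared poverty gap index (FGT₂) = 0.17398.
After the 70 transfer: below the line — 13×220, 25×370, 14×420, 17×530, 5×570; squared poverty gap index (FGT₂) = 0.10455.
Reduction = 0.17398 − 0.10455 = 0.069.

0.069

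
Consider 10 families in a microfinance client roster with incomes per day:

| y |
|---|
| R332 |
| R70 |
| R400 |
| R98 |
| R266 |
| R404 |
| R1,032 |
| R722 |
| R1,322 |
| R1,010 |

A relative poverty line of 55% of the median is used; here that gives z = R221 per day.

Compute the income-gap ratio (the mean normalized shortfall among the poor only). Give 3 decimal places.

0.620

Incomes under z: R70, R98 (q = 2 of N = 10).
Relative gaps: 0.6833, 0.5566; sum = 1.239819.
The income-gap ratio divides by q (the poor only): 1.239819 / 2 = 0.620.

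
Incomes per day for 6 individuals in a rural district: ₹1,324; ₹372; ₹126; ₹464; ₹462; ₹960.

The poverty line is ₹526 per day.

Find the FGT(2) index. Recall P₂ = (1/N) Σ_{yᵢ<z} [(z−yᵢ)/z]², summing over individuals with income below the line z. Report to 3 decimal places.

Poor units: ₹126, ₹372, ₹462, ₹464 (q = 4 of N = 6).
Normalized shortfalls: (526−126)/526 = 0.7605; (526−372)/526 = 0.2928; (526−462)/526 = 0.1217; (526−464)/526 = 0.1179.
Squared: 0.5783; 0.0857; 0.0148; 0.0139.
Sum = 0.692709; P₂ = 0.692709 / 6 = 0.115.

0.115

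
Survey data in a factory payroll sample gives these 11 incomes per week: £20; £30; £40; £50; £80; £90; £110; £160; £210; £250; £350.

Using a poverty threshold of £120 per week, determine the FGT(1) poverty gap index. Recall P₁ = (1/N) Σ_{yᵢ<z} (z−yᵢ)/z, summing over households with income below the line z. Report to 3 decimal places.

0.318

Below the line: £20, £30, £40, £50, £80, £90, £110 (q = 7 of N = 11).
Shortfall ratios: (120−20)/120 = 0.8333; (120−30)/120 = 0.7500; (120−40)/120 = 0.6667; (120−50)/120 = 0.5833; (120−80)/120 = 0.3333; (120−90)/120 = 0.2500; (120−110)/120 = 0.0833.
Sum of shortfalls = 3.500000; P₁ averages over all N: 3.500000 / 11 = 0.318.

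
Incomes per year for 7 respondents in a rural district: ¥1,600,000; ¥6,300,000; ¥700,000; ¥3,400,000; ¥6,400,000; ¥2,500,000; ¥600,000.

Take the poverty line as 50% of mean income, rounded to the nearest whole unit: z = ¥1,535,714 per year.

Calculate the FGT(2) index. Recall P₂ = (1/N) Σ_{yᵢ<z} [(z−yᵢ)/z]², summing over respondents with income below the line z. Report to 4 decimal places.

0.0953

Poor units: ¥600,000, ¥700,000 (q = 2 of N = 7).
Gap ratios (z−y)/z: (1535714−600000)/1535714 = 0.6093; (1535714−700000)/1535714 = 0.5442.
Squared: 0.3712; 0.2961.
Sum = 0.667388; P₂ = 0.667388 / 7 = 0.0953.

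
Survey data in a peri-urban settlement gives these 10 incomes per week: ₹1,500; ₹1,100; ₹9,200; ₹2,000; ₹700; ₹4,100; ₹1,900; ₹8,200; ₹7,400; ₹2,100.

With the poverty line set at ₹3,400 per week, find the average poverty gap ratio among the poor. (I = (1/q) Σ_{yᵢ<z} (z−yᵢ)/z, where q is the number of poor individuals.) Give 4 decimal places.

0.5441

Poor units: ₹700, ₹1,100, ₹1,500, ₹1,900, ₹2,000, ₹2,100 (q = 6 of N = 10).
Relative gaps: 0.7941, 0.6765, 0.5588, 0.4412, 0.4118, 0.3824; sum = 3.264706.
I averages over the q = 6 poor units only: 3.264706 / 6 = 0.5441.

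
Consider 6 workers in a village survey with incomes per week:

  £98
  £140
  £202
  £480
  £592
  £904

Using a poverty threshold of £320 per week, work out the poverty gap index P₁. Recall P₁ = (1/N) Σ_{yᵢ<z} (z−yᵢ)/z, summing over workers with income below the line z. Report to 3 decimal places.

Below the line: £98, £140, £202 (q = 3 of N = 6).
Shortfall ratios: (320−98)/320 = 0.6937; (320−140)/320 = 0.5625; (320−202)/320 = 0.3688.
Σ = 1.625000. Dividing by the full population N = 6 gives P₁ = 0.271.

0.271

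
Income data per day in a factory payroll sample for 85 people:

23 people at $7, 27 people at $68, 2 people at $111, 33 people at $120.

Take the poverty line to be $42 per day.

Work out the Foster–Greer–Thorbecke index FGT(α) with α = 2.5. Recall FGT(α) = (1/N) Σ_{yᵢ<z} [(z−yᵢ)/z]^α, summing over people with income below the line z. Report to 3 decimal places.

Incomes under z: 23×$7 (q = 23 of N = 85).
Gap ratios (z−y)/z: (42−7)/42 = 0.8333 (×23).
Raised to α = 2.5: 0.63394 (×23).
Sum = 14.580577; FGT(2.5) = 14.580577 / 85 = 0.172.

0.172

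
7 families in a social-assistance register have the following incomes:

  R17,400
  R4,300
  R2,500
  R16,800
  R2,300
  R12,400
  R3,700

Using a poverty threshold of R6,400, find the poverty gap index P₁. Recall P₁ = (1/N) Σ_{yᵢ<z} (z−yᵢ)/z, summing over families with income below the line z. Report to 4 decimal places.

0.2857

Poor units: R2,300, R2,500, R3,700, R4,300 (q = 4 of N = 7).
Relative gaps: (6400−2300)/6400 = 0.6406; (6400−2500)/6400 = 0.6094; (6400−3700)/6400 = 0.4219; (6400−4300)/6400 = 0.3281.
Σ = 2.000000. Dividing by the full population N = 7 gives P₁ = 0.2857.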